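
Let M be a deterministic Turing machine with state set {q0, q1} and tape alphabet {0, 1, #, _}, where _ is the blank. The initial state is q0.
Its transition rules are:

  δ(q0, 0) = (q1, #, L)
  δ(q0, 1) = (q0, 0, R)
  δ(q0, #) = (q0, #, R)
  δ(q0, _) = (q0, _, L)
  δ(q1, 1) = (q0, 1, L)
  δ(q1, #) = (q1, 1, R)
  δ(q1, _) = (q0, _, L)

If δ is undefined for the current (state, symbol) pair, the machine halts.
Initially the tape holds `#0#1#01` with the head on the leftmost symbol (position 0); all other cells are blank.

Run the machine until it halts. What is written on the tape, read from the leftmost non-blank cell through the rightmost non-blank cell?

110010#

state=q0 head=0 tape=[#]0#1#01_   (q0,#)→(q0,#,R)
state=q0 head=1 tape=#[0]#1#01_   (q0,0)→(q1,#,L)
state=q1 head=0 tape=[#]##1#01_   (q1,#)→(q1,1,R)
state=q1 head=1 tape=1[#]#1#01_   (q1,#)→(q1,1,R)
state=q1 head=2 tape=11[#]1#01_   (q1,#)→(q1,1,R)
state=q1 head=3 tape=111[1]#01_   (q1,1)→(q0,1,L)
state=q0 head=2 tape=11[1]1#01_   (q0,1)→(q0,0,R)
state=q0 head=3 tape=110[1]#01_   (q0,1)→(q0,0,R)
state=q0 head=4 tape=1100[#]01_   (q0,#)→(q0,#,R)
state=q0 head=5 tape=1100#[0]1_   (q0,0)→(q1,#,L)
state=q1 head=4 tape=1100[#]#1_   (q1,#)→(q1,1,R)
state=q1 head=5 tape=11001[#]1_   (q1,#)→(q1,1,R)
state=q1 head=6 tape=110011[1]_   (q1,1)→(q0,1,L)
state=q0 head=5 tape=11001[1]1_   (q0,1)→(q0,0,R)
state=q0 head=6 tape=110010[1]_   (q0,1)→(q0,0,R)
state=q0 head=7 tape=1100100[_]   (q0,_)→(q0,_,L)
state=q0 head=6 tape=110010[0]_   (q0,0)→(q1,#,L)
state=q1 head=5 tape=11001[0]#_
The non-blank tape span at halt is 110010#.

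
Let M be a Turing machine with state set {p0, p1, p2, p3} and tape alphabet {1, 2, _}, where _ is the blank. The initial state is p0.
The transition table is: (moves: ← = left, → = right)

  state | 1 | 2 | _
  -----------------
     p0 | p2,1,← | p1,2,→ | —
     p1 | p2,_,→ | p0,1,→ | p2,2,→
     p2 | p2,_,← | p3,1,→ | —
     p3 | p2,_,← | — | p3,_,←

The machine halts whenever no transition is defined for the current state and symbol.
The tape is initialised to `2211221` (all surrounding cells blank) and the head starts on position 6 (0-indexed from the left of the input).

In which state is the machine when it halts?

p0 | _221122[1]   read 1 → write 1, move ←, go to p2
p2 | _22112[2]1   read 2 → write 1, move →, go to p3
p3 | _221121[1]   read 1 → write _, move ←, go to p2
p2 | _22112[1]_   read 1 → write _, move ←, go to p2
p2 | _2211[2]__   read 2 → write 1, move →, go to p3
p3 | _22111[_]_   read _ → write _, move ←, go to p3
p3 | _2211[1]__   read 1 → write _, move ←, go to p2
p2 | _221[1]___   read 1 → write _, move ←, go to p2
p2 | _22[1]____   read 1 → write _, move ←, go to p2
p2 | _2[2]_____   read 2 → write 1, move →, go to p3
p3 | _21[_]____   read _ → write _, move ←, go to p3
p3 | _2[1]_____   read 1 → write _, move ←, go to p2
p2 | _[2]______   read 2 → write 1, move →, go to p3
p3 | _1[_]_____   read _ → write _, move ←, go to p3
p3 | _[1]______   read 1 → write _, move ←, go to p2
p2 | [_]_______
No transition is defined for (p2, _); M halts in state p2.

p2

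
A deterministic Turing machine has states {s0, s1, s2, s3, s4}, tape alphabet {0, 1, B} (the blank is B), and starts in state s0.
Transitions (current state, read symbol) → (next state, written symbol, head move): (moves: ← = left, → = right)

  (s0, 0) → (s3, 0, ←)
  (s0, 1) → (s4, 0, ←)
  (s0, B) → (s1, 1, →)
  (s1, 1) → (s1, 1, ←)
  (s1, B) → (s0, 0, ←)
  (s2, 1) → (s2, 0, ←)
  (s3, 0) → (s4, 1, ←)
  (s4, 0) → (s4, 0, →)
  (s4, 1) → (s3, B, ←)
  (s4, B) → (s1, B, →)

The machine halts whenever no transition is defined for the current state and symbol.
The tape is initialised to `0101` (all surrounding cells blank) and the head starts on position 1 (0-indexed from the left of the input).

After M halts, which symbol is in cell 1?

B

s0 | BB0[1]01   read 1 → write 0, move ←, go to s4
s4 | BB[0]001   read 0 → write 0, move →, go to s4
s4 | BB0[0]01   read 0 → write 0, move →, go to s4
s4 | BB00[0]1   read 0 → write 0, move →, go to s4
s4 | BB000[1]   read 1 → write B, move ←, go to s3
s3 | BB00[0]B   read 0 → write 1, move ←, go to s4
s4 | BB0[0]1B   read 0 → write 0, move →, go to s4
s4 | BB00[1]B   read 1 → write B, move ←, go to s3
s3 | BB0[0]BB   read 0 → write 1, move ←, go to s4
s4 | BB[0]1BB   read 0 → write 0, move →, go to s4
s4 | BB0[1]BB   read 1 → write B, move ←, go to s3
s3 | BB[0]BBB   read 0 → write 1, move ←, go to s4
s4 | B[B]1BBB   read B → write B, move →, go to s1
s1 | BB[1]BBB   read 1 → write 1, move ←, go to s1
s1 | B[B]1BBB   read B → write 0, move ←, go to s0
s0 | [B]01BBB   read B → write 1, move →, go to s1
s1 | 1[0]1BBB
Cell 1 holds B when M halts.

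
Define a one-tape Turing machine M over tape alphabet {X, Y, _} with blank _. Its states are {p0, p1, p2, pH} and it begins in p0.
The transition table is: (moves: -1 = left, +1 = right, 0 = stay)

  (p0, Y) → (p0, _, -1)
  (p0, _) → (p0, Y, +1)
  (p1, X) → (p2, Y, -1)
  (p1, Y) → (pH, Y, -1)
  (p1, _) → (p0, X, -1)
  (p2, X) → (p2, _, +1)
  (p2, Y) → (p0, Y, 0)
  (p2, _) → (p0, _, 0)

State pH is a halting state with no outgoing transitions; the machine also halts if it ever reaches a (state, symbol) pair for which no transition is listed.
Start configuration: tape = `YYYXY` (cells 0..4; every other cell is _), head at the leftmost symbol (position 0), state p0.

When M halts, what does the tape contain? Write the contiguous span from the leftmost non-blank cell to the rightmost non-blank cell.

YYYYYYXY

p0 | ___[Y]YYXY   read Y → write _, move -1, go to p0
p0 | __[_]_YYXY   read _ → write Y, move +1, go to p0
p0 | __Y[_]YYXY   read _ → write Y, move +1, go to p0
p0 | __YY[Y]YXY   read Y → write _, move -1, go to p0
p0 | __Y[Y]_YXY   read Y → write _, move -1, go to p0
p0 | __[Y]__YXY   read Y → write _, move -1, go to p0
p0 | _[_]___YXY   read _ → write Y, move +1, go to p0
p0 | _Y[_]__YXY   read _ → write Y, move +1, go to p0
p0 | _YY[_]_YXY   read _ → write Y, move +1, go to p0
p0 | _YYY[_]YXY   read _ → write Y, move +1, go to p0
p0 | _YYYY[Y]XY   read Y → write _, move -1, go to p0
p0 | _YYY[Y]_XY   read Y → write _, move -1, go to p0
p0 | _YY[Y]__XY   read Y → write _, move -1, go to p0
p0 | _Y[Y]___XY   read Y → write _, move -1, go to p0
p0 | _[Y]____XY   read Y → write _, move -1, go to p0
p0 | [_]_____XY   read _ → write Y, move +1, go to p0
p0 | Y[_]____XY   read _ → write Y, move +1, go to p0
p0 | YY[_]___XY   read _ → write Y, move +1, go to p0
p0 | YYY[_]__XY   read _ → write Y, move +1, go to p0
p0 | YYYY[_]_XY   read _ → write Y, move +1, go to p0
p0 | YYYYY[_]XY   read _ → write Y, move +1, go to p0
p0 | YYYYYY[X]Y
The non-blank tape span at halt is YYYYYYXY.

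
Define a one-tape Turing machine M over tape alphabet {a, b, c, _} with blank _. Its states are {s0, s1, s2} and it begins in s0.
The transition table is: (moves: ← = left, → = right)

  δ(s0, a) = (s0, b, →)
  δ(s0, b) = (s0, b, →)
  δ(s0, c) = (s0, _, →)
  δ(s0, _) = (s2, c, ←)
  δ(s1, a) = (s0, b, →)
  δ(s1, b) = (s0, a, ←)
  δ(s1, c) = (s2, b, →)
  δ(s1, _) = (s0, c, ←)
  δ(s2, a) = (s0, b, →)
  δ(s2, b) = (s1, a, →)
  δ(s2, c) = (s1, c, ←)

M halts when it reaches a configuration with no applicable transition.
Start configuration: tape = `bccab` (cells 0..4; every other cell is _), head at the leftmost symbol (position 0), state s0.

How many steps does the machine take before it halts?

8

state=s0 head=0 tape=[b]ccab__   (s0,b)→(s0,b,→)
state=s0 head=1 tape=b[c]cab__   (s0,c)→(s0,_,→)
state=s0 head=2 tape=b_[c]ab__   (s0,c)→(s0,_,→)
state=s0 head=3 tape=b__[a]b__   (s0,a)→(s0,b,→)
state=s0 head=4 tape=b__b[b]__   (s0,b)→(s0,b,→)
state=s0 head=5 tape=b__bb[_]_   (s0,_)→(s2,c,←)
state=s2 head=4 tape=b__b[b]c_   (s2,b)→(s1,a,→)
state=s1 head=5 tape=b__ba[c]_   (s1,c)→(s2,b,→)
state=s2 head=6 tape=b__bab[_]
M halts after 8 transitions.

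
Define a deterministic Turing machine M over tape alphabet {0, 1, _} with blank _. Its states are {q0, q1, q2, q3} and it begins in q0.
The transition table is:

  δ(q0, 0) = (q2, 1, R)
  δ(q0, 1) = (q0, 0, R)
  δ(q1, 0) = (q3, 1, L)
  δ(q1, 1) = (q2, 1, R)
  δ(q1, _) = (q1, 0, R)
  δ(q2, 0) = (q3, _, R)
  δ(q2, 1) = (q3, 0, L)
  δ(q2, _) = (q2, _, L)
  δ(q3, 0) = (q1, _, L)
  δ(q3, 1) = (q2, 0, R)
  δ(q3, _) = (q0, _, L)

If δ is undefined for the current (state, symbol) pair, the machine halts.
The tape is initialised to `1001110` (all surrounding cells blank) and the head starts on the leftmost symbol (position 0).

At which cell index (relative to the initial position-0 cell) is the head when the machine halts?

q0 | __[1]001110   read 1 → write 0, move R, go to q0
q0 | __0[0]01110   read 0 → write 1, move R, go to q2
q2 | __01[0]1110   read 0 → write _, move R, go to q3
q3 | __01_[1]110   read 1 → write 0, move R, go to q2
q2 | __01_0[1]10   read 1 → write 0, move L, go to q3
q3 | __01_[0]010   read 0 → write _, move L, go to q1
q1 | __01[_]_010   read _ → write 0, move R, go to q1
q1 | __010[_]010   read _ → write 0, move R, go to q1
q1 | __0100[0]10   read 0 → write 1, move L, go to q3
q3 | __010[0]110   read 0 → write _, move L, go to q1
q1 | __01[0]_110   read 0 → write 1, move L, go to q3
q3 | __0[1]1_110   read 1 → write 0, move R, go to q2
q2 | __00[1]_110   read 1 → write 0, move L, go to q3
q3 | __0[0]0_110   read 0 → write _, move L, go to q1
q1 | __[0]_0_110   read 0 → write 1, move L, go to q3
q3 | _[_]1_0_110   read _ → write _, move L, go to q0
q0 | [_]_1_0_110
At halt the head is at cell -2.

-2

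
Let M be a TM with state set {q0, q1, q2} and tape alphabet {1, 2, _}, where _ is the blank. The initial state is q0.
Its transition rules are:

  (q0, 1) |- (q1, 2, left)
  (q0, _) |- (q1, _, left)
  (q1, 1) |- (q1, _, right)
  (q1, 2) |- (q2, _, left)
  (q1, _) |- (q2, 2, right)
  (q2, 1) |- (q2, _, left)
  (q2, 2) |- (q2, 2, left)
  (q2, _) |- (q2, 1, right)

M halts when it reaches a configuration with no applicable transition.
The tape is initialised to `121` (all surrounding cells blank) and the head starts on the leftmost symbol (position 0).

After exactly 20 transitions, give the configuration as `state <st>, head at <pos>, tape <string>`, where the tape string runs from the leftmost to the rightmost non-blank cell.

state=q0 head=0 tape=_____[1]21   (q0,1)→(q1,2,left)
state=q1 head=-1 tape=____[_]221   (q1,_)→(q2,2,right)
state=q2 head=0 tape=____2[2]21   (q2,2)→(q2,2,left)
state=q2 head=-1 tape=____[2]221   (q2,2)→(q2,2,left)
state=q2 head=-2 tape=___[_]2221   (q2,_)→(q2,1,right)
state=q2 head=-1 tape=___1[2]221   (q2,2)→(q2,2,left)
state=q2 head=-2 tape=___[1]2221   (q2,1)→(q2,_,left)
state=q2 head=-3 tape=__[_]_2221   (q2,_)→(q2,1,right)
state=q2 head=-2 tape=__1[_]2221   (q2,_)→(q2,1,right)
state=q2 head=-1 tape=__11[2]221   (q2,2)→(q2,2,left)
state=q2 head=-2 tape=__1[1]2221   (q2,1)→(q2,_,left)
state=q2 head=-3 tape=__[1]_2221   (q2,1)→(q2,_,left)
state=q2 head=-4 tape=_[_]__2221   (q2,_)→(q2,1,right)
state=q2 head=-3 tape=_1[_]_2221   (q2,_)→(q2,1,right)
state=q2 head=-2 tape=_11[_]2221   (q2,_)→(q2,1,right)
state=q2 head=-1 tape=_111[2]221   (q2,2)→(q2,2,left)
state=q2 head=-2 tape=_11[1]2221   (q2,1)→(q2,_,left)
state=q2 head=-3 tape=_1[1]_2221   (q2,1)→(q2,_,left)
state=q2 head=-4 tape=_[1]__2221   (q2,1)→(q2,_,left)
state=q2 head=-5 tape=[_]___2221   (q2,_)→(q2,1,right)
state=q2 head=-4 tape=1[_]__2221
After 20 steps: state q2, head at -4, tape 1___2221.

state q2, head at -4, tape 1___2221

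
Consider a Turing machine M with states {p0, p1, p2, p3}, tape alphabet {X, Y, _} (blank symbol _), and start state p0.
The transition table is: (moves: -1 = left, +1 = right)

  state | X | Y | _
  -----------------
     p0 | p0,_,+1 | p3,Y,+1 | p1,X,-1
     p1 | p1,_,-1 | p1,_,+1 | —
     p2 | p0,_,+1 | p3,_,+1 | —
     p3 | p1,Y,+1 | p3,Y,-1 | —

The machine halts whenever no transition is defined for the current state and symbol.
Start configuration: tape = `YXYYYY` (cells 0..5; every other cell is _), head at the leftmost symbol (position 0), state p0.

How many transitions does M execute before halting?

state=p0 head=0 tape=[Y]XYYYY_   (p0,Y)→(p3,Y,+1)
state=p3 head=1 tape=Y[X]YYYY_   (p3,X)→(p1,Y,+1)
state=p1 head=2 tape=YY[Y]YYY_   (p1,Y)→(p1,_,+1)
state=p1 head=3 tape=YY_[Y]YY_   (p1,Y)→(p1,_,+1)
state=p1 head=4 tape=YY__[Y]Y_   (p1,Y)→(p1,_,+1)
state=p1 head=5 tape=YY___[Y]_   (p1,Y)→(p1,_,+1)
state=p1 head=6 tape=YY____[_]
M halts after 6 transitions.

6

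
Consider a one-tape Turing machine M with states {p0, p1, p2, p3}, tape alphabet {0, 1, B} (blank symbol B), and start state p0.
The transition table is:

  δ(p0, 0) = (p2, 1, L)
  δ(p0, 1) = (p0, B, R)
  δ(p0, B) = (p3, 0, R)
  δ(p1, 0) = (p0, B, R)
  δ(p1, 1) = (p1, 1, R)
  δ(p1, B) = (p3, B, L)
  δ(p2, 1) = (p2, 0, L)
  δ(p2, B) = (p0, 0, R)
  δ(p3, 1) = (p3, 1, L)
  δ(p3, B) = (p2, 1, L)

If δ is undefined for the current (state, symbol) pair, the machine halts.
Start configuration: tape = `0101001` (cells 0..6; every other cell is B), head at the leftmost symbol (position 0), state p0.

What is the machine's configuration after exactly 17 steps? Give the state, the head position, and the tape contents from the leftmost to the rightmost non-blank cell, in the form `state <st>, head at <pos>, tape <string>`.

p0 | B[0]101001BB   read 0 → write 1, move L, go to p2
p2 | [B]1101001BB   read B → write 0, move R, go to p0
p0 | 0[1]101001BB   read 1 → write B, move R, go to p0
p0 | 0B[1]01001BB   read 1 → write B, move R, go to p0
p0 | 0BB[0]1001BB   read 0 → write 1, move L, go to p2
p2 | 0B[B]11001BB   read B → write 0, move R, go to p0
p0 | 0B0[1]1001BB   read 1 → write B, move R, go to p0
p0 | 0B0B[1]001BB   read 1 → write B, move R, go to p0
p0 | 0B0BB[0]01BB   read 0 → write 1, move L, go to p2
p2 | 0B0B[B]101BB   read B → write 0, move R, go to p0
p0 | 0B0B0[1]01BB   read 1 → write B, move R, go to p0
p0 | 0B0B0B[0]1BB   read 0 → write 1, move L, go to p2
p2 | 0B0B0[B]11BB   read B → write 0, move R, go to p0
p0 | 0B0B00[1]1BB   read 1 → write B, move R, go to p0
p0 | 0B0B00B[1]BB   read 1 → write B, move R, go to p0
p0 | 0B0B00BB[B]B   read B → write 0, move R, go to p3
p3 | 0B0B00BB0[B]   read B → write 1, move L, go to p2
p2 | 0B0B00BB[0]1
After 17 steps: state p2, head at 7, tape 0B0B00BB01.

state p2, head at 7, tape 0B0B00BB01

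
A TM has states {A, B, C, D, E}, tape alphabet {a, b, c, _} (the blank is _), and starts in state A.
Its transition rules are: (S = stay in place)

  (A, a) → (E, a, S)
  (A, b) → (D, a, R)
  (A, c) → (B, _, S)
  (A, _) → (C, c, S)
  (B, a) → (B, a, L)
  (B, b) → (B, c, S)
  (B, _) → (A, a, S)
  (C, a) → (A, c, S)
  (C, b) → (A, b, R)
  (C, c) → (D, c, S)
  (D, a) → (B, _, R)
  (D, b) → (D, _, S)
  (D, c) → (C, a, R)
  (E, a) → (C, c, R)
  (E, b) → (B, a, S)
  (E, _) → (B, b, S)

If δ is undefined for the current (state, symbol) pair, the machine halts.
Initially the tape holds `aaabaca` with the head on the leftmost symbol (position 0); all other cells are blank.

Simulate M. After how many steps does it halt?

22

A | [a]aabaca_   read a → write a, move S, go to E
E | [a]aabaca_   read a → write c, move R, go to C
C | c[a]abaca_   read a → write c, move S, go to A
A | c[c]abaca_   read c → write _, move S, go to B
B | c[_]abaca_   read _ → write a, move S, go to A
A | c[a]abaca_   read a → write a, move S, go to E
E | c[a]abaca_   read a → write c, move R, go to C
C | cc[a]baca_   read a → write c, move S, go to A
A | cc[c]baca_   read c → write _, move S, go to B
B | cc[_]baca_   read _ → write a, move S, go to A
A | cc[a]baca_   read a → write a, move S, go to E
E | cc[a]baca_   read a → write c, move R, go to C
C | ccc[b]aca_   read b → write b, move R, go to A
A | cccb[a]ca_   read a → write a, move S, go to E
E | cccb[a]ca_   read a → write c, move R, go to C
C | cccbc[c]a_   read c → write c, move S, go to D
D | cccbc[c]a_   read c → write a, move R, go to C
C | cccbca[a]_   read a → write c, move S, go to A
A | cccbca[c]_   read c → write _, move S, go to B
B | cccbca[_]_   read _ → write a, move S, go to A
A | cccbca[a]_   read a → write a, move S, go to E
E | cccbca[a]_   read a → write c, move R, go to C
C | cccbcac[_]
M halts after 22 transitions.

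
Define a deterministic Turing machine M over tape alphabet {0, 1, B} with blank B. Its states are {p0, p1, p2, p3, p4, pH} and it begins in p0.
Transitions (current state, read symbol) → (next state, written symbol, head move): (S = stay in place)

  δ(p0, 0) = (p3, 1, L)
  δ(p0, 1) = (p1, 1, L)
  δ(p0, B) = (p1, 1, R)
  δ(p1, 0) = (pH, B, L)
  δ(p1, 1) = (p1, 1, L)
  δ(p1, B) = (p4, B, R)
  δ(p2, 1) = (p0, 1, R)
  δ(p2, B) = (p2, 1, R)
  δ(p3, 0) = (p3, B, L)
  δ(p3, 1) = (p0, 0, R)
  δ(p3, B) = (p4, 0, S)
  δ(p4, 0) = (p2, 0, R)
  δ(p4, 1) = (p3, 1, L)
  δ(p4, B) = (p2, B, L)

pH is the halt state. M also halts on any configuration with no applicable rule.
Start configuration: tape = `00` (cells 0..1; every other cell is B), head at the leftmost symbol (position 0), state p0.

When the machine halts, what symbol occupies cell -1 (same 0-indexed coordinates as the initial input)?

0

state=p0 head=0 tape=B[0]0   (p0,0)→(p3,1,L)
state=p3 head=-1 tape=[B]10   (p3,B)→(p4,0,S)
state=p4 head=-1 tape=[0]10   (p4,0)→(p2,0,R)
state=p2 head=0 tape=0[1]0   (p2,1)→(p0,1,R)
state=p0 head=1 tape=01[0]   (p0,0)→(p3,1,L)
state=p3 head=0 tape=0[1]1   (p3,1)→(p0,0,R)
state=p0 head=1 tape=00[1]   (p0,1)→(p1,1,L)
state=p1 head=0 tape=0[0]1   (p1,0)→(pH,B,L)
state=pH head=-1 tape=[0]B1
Cell -1 holds 0 when M halts.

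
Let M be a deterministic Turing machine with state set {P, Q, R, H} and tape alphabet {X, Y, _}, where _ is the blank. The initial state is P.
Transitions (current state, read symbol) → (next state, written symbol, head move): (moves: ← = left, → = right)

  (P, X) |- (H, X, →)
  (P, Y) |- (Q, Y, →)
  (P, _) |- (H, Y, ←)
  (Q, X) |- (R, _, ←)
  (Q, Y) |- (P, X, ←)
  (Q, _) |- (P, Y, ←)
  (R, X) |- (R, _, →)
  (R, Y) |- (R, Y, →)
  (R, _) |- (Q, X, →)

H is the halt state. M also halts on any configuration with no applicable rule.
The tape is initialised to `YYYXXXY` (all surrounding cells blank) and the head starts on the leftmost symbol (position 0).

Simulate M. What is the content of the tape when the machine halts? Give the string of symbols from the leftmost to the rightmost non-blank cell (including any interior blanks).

YXXXXXY

P | [Y]YYXXXY   read Y → write Y, move →, go to Q
Q | Y[Y]YXXXY   read Y → write X, move ←, go to P
P | [Y]XYXXXY   read Y → write Y, move →, go to Q
Q | Y[X]YXXXY   read X → write _, move ←, go to R
R | [Y]_YXXXY   read Y → write Y, move →, go to R
R | Y[_]YXXXY   read _ → write X, move →, go to Q
Q | YX[Y]XXXY   read Y → write X, move ←, go to P
P | Y[X]XXXXY   read X → write X, move →, go to H
H | YX[X]XXXY
The non-blank tape span at halt is YXXXXXY.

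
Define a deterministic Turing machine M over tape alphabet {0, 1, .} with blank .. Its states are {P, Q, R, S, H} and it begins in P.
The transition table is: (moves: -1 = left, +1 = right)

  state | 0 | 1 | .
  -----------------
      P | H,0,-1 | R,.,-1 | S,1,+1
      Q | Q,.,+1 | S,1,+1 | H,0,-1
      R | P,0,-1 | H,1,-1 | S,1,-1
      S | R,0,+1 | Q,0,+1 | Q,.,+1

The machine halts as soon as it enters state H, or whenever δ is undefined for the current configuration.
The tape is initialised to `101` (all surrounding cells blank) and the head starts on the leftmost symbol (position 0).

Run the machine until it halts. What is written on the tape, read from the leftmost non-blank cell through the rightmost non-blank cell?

1..1.0

P | ..[1]01..   read 1 → write ., move -1, go to R
R | .[.].01..   read . → write 1, move -1, go to S
S | [.]1.01..   read . → write ., move +1, go to Q
Q | .[1].01..   read 1 → write 1, move +1, go to S
S | .1[.]01..   read . → write ., move +1, go to Q
Q | .1.[0]1..   read 0 → write ., move +1, go to Q
Q | .1..[1]..   read 1 → write 1, move +1, go to S
S | .1..1[.].   read . → write ., move +1, go to Q
Q | .1..1.[.]   read . → write 0, move -1, go to H
H | .1..1[.]0
The non-blank tape span at halt is 1..1.0.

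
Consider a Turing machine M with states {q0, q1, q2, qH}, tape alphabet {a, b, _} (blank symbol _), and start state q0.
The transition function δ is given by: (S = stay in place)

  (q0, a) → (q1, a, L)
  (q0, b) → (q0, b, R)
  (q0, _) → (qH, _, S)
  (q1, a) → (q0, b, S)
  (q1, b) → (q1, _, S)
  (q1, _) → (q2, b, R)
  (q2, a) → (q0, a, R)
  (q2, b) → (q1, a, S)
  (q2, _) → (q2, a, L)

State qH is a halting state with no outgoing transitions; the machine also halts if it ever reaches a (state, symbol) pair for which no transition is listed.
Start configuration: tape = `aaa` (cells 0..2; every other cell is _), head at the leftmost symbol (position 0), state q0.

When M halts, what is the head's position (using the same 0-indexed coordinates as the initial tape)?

3

state=q0 head=0 tape=_[a]aa_   (q0,a)→(q1,a,L)
state=q1 head=-1 tape=[_]aaa_   (q1,_)→(q2,b,R)
state=q2 head=0 tape=b[a]aa_   (q2,a)→(q0,a,R)
state=q0 head=1 tape=ba[a]a_   (q0,a)→(q1,a,L)
state=q1 head=0 tape=b[a]aa_   (q1,a)→(q0,b,S)
state=q0 head=0 tape=b[b]aa_   (q0,b)→(q0,b,R)
state=q0 head=1 tape=bb[a]a_   (q0,a)→(q1,a,L)
state=q1 head=0 tape=b[b]aa_   (q1,b)→(q1,_,S)
state=q1 head=0 tape=b[_]aa_   (q1,_)→(q2,b,R)
state=q2 head=1 tape=bb[a]a_   (q2,a)→(q0,a,R)
state=q0 head=2 tape=bba[a]_   (q0,a)→(q1,a,L)
state=q1 head=1 tape=bb[a]a_   (q1,a)→(q0,b,S)
state=q0 head=1 tape=bb[b]a_   (q0,b)→(q0,b,R)
state=q0 head=2 tape=bbb[a]_   (q0,a)→(q1,a,L)
state=q1 head=1 tape=bb[b]a_   (q1,b)→(q1,_,S)
state=q1 head=1 tape=bb[_]a_   (q1,_)→(q2,b,R)
state=q2 head=2 tape=bbb[a]_   (q2,a)→(q0,a,R)
state=q0 head=3 tape=bbba[_]   (q0,_)→(qH,_,S)
state=qH head=3 tape=bbba[_]
At halt the head is at cell 3.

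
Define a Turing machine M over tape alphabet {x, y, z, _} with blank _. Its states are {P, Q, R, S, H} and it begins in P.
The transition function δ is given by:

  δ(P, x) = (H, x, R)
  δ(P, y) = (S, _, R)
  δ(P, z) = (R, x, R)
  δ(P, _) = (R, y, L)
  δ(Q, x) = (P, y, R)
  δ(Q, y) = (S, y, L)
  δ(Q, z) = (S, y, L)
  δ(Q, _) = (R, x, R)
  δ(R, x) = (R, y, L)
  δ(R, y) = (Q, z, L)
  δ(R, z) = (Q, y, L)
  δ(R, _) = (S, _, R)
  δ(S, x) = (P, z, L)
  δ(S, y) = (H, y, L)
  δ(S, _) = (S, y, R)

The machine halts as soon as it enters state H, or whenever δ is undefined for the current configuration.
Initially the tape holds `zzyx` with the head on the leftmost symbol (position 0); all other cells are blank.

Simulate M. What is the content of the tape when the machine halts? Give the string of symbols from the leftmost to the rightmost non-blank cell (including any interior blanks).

P | [z]zyx   read z → write x, move R, go to R
R | x[z]yx   read z → write y, move L, go to Q
Q | [x]yyx   read x → write y, move R, go to P
P | y[y]yx   read y → write _, move R, go to S
S | y_[y]x   read y → write y, move L, go to H
H | y[_]yx
The non-blank tape span at halt is y_yx.

y_yx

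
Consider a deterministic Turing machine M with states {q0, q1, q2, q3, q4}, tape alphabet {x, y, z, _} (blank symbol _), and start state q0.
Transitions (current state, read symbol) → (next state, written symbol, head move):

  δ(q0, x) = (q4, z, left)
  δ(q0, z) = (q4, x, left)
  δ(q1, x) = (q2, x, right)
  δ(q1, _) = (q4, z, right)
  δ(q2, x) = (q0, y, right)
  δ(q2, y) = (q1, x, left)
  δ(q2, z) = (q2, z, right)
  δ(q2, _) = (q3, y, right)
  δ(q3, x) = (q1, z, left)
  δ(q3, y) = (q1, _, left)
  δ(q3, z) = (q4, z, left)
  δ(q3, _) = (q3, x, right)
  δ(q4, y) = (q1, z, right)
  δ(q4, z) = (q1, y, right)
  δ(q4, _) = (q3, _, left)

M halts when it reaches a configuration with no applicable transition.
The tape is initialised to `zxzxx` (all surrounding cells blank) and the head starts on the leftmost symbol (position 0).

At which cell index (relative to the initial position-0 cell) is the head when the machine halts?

q0 | __[z]xzxx   read z → write x, move left, go to q4
q4 | _[_]xxzxx   read _ → write _, move left, go to q3
q3 | [_]_xxzxx   read _ → write x, move right, go to q3
q3 | x[_]xxzxx   read _ → write x, move right, go to q3
q3 | xx[x]xzxx   read x → write z, move left, go to q1
q1 | x[x]zxzxx   read x → write x, move right, go to q2
q2 | xx[z]xzxx   read z → write z, move right, go to q2
q2 | xxz[x]zxx   read x → write y, move right, go to q0
q0 | xxzy[z]xx   read z → write x, move left, go to q4
q4 | xxz[y]xxx   read y → write z, move right, go to q1
q1 | xxzz[x]xx   read x → write x, move right, go to q2
q2 | xxzzx[x]x   read x → write y, move right, go to q0
q0 | xxzzxy[x]   read x → write z, move left, go to q4
q4 | xxzzx[y]z   read y → write z, move right, go to q1
q1 | xxzzxz[z]
At halt the head is at cell 4.

4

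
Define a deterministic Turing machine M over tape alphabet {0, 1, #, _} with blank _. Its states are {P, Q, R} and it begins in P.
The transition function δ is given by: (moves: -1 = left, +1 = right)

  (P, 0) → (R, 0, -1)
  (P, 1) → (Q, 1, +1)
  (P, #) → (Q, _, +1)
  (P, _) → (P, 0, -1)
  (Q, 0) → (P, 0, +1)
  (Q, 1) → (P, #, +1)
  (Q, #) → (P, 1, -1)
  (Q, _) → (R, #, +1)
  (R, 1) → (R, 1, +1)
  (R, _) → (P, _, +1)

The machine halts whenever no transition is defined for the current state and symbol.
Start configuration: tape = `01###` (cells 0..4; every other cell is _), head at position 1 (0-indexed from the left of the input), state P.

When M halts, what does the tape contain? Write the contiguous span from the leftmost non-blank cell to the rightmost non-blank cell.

state=P head=1 tape=0[1]###___   (P,1)→(Q,1,+1)
state=Q head=2 tape=01[#]##___   (Q,#)→(P,1,-1)
state=P head=1 tape=0[1]1##___   (P,1)→(Q,1,+1)
state=Q head=2 tape=01[1]##___   (Q,1)→(P,#,+1)
state=P head=3 tape=01#[#]#___   (P,#)→(Q,_,+1)
state=Q head=4 tape=01#_[#]___   (Q,#)→(P,1,-1)
state=P head=3 tape=01#[_]1___   (P,_)→(P,0,-1)
state=P head=2 tape=01[#]01___   (P,#)→(Q,_,+1)
state=Q head=3 tape=01_[0]1___   (Q,0)→(P,0,+1)
state=P head=4 tape=01_0[1]___   (P,1)→(Q,1,+1)
state=Q head=5 tape=01_01[_]__   (Q,_)→(R,#,+1)
state=R head=6 tape=01_01#[_]_   (R,_)→(P,_,+1)
state=P head=7 tape=01_01#_[_]   (P,_)→(P,0,-1)
state=P head=6 tape=01_01#[_]0   (P,_)→(P,0,-1)
state=P head=5 tape=01_01[#]00   (P,#)→(Q,_,+1)
state=Q head=6 tape=01_01_[0]0   (Q,0)→(P,0,+1)
state=P head=7 tape=01_01_0[0]   (P,0)→(R,0,-1)
state=R head=6 tape=01_01_[0]0
The non-blank tape span at halt is 01_01_00.

01_01_00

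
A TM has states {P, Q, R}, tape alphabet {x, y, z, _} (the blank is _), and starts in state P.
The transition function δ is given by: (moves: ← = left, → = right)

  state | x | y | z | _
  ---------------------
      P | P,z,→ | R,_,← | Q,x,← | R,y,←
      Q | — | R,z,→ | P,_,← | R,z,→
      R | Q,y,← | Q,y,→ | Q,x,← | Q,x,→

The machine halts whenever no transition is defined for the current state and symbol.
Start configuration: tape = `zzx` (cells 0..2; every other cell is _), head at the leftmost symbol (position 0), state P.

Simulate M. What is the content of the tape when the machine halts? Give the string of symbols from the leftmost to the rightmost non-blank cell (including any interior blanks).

xzxzyxyxx

P | ______[z]zx   read z → write x, move ←, go to Q
Q | _____[_]xzx   read _ → write z, move →, go to R
R | _____z[x]zx   read x → write y, move ←, go to Q
Q | _____[z]yzx   read z → write _, move ←, go to P
P | ____[_]_yzx   read _ → write y, move ←, go to R
R | ___[_]y_yzx   read _ → write x, move →, go to Q
Q | ___x[y]_yzx   read y → write z, move →, go to R
R | ___xz[_]yzx   read _ → write x, move →, go to Q
Q | ___xzx[y]zx   read y → write z, move →, go to R
R | ___xzxz[z]x   read z → write x, move ←, go to Q
Q | ___xzx[z]xx   read z → write _, move ←, go to P
P | ___xz[x]_xx   read x → write z, move →, go to P
P | ___xzz[_]xx   read _ → write y, move ←, go to R
R | ___xz[z]yxx   read z → write x, move ←, go to Q
Q | ___x[z]xyxx   read z → write _, move ←, go to P
P | ___[x]_xyxx   read x → write z, move →, go to P
P | ___z[_]xyxx   read _ → write y, move ←, go to R
R | ___[z]yxyxx   read z → write x, move ←, go to Q
Q | __[_]xyxyxx   read _ → write z, move →, go to R
R | __z[x]yxyxx   read x → write y, move ←, go to Q
Q | __[z]yyxyxx   read z → write _, move ←, go to P
P | _[_]_yyxyxx   read _ → write y, move ←, go to R
R | [_]y_yyxyxx   read _ → write x, move →, go to Q
Q | x[y]_yyxyxx   read y → write z, move →, go to R
R | xz[_]yyxyxx   read _ → write x, move →, go to Q
Q | xzx[y]yxyxx   read y → write z, move →, go to R
R | xzxz[y]xyxx   read y → write y, move →, go to Q
Q | xzxzy[x]yxx
The non-blank tape span at halt is xzxzyxyxx.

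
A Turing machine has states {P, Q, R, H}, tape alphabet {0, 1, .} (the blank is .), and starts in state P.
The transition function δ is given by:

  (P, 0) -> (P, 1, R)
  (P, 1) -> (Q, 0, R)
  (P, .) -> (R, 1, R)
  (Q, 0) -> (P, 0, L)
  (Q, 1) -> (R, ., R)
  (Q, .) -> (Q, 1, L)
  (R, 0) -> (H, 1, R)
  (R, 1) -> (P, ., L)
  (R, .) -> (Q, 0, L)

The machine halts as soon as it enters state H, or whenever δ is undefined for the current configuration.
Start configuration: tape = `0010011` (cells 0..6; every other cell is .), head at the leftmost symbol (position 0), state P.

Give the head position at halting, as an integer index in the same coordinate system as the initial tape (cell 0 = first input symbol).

10

state=P head=0 tape=[0]010011....   (P,0)→(P,1,R)
state=P head=1 tape=1[0]10011....   (P,0)→(P,1,R)
state=P head=2 tape=11[1]0011....   (P,1)→(Q,0,R)
state=Q head=3 tape=110[0]011....   (Q,0)→(P,0,L)
state=P head=2 tape=11[0]0011....   (P,0)→(P,1,R)
state=P head=3 tape=111[0]011....   (P,0)→(P,1,R)
state=P head=4 tape=1111[0]11....   (P,0)→(P,1,R)
state=P head=5 tape=11111[1]1....   (P,1)→(Q,0,R)
state=Q head=6 tape=111110[1]....   (Q,1)→(R,.,R)
state=R head=7 tape=111110.[.]...   (R,.)→(Q,0,L)
state=Q head=6 tape=111110[.]0...   (Q,.)→(Q,1,L)
state=Q head=5 tape=11111[0]10...   (Q,0)→(P,0,L)
state=P head=4 tape=1111[1]010...   (P,1)→(Q,0,R)
state=Q head=5 tape=11110[0]10...   (Q,0)→(P,0,L)
state=P head=4 tape=1111[0]010...   (P,0)→(P,1,R)
state=P head=5 tape=11111[0]10...   (P,0)→(P,1,R)
state=P head=6 tape=111111[1]0...   (P,1)→(Q,0,R)
state=Q head=7 tape=1111110[0]...   (Q,0)→(P,0,L)
state=P head=6 tape=111111[0]0...   (P,0)→(P,1,R)
state=P head=7 tape=1111111[0]...   (P,0)→(P,1,R)
state=P head=8 tape=11111111[.]..   (P,.)→(R,1,R)
state=R head=9 tape=111111111[.].   (R,.)→(Q,0,L)
state=Q head=8 tape=11111111[1]0.   (Q,1)→(R,.,R)
state=R head=9 tape=11111111.[0].   (R,0)→(H,1,R)
state=H head=10 tape=11111111.1[.]
At halt the head is at cell 10.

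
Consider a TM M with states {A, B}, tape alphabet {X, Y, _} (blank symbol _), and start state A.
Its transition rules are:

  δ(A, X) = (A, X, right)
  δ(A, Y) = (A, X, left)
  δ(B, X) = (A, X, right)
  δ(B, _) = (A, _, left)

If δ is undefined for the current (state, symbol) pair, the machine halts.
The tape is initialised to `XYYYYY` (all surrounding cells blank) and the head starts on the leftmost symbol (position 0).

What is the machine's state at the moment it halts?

A

A | [X]YYYYY_   read X → write X, move right, go to A
A | X[Y]YYYY_   read Y → write X, move left, go to A
A | [X]XYYYY_   read X → write X, move right, go to A
A | X[X]YYYY_   read X → write X, move right, go to A
A | XX[Y]YYY_   read Y → write X, move left, go to A
A | X[X]XYYY_   read X → write X, move right, go to A
A | XX[X]YYY_   read X → write X, move right, go to A
A | XXX[Y]YY_   read Y → write X, move left, go to A
A | XX[X]XYY_   read X → write X, move right, go to A
A | XXX[X]YY_   read X → write X, move right, go to A
A | XXXX[Y]Y_   read Y → write X, move left, go to A
A | XXX[X]XY_   read X → write X, move right, go to A
A | XXXX[X]Y_   read X → write X, move right, go to A
A | XXXXX[Y]_   read Y → write X, move left, go to A
A | XXXX[X]X_   read X → write X, move right, go to A
A | XXXXX[X]_   read X → write X, move right, go to A
A | XXXXXX[_]
No transition is defined for (A, _); M halts in state A.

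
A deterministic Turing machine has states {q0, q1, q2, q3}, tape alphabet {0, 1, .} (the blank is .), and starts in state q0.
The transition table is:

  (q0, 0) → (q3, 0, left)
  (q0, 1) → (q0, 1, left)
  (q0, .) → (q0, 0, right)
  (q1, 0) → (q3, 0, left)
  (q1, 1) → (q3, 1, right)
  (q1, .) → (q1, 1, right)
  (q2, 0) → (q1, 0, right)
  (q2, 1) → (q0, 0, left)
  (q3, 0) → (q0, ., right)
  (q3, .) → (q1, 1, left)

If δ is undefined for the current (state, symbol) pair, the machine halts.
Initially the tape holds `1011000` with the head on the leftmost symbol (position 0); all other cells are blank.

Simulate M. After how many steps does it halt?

12

state=q0 head=0 tape=...[1]011000   (q0,1)→(q0,1,left)
state=q0 head=-1 tape=..[.]1011000   (q0,.)→(q0,0,right)
state=q0 head=0 tape=..0[1]011000   (q0,1)→(q0,1,left)
state=q0 head=-1 tape=..[0]1011000   (q0,0)→(q3,0,left)
state=q3 head=-2 tape=.[.]01011000   (q3,.)→(q1,1,left)
state=q1 head=-3 tape=[.]101011000   (q1,.)→(q1,1,right)
state=q1 head=-2 tape=1[1]01011000   (q1,1)→(q3,1,right)
state=q3 head=-1 tape=11[0]1011000   (q3,0)→(q0,.,right)
state=q0 head=0 tape=11.[1]011000   (q0,1)→(q0,1,left)
state=q0 head=-1 tape=11[.]1011000   (q0,.)→(q0,0,right)
state=q0 head=0 tape=110[1]011000   (q0,1)→(q0,1,left)
state=q0 head=-1 tape=11[0]1011000   (q0,0)→(q3,0,left)
state=q3 head=-2 tape=1[1]01011000
M halts after 12 transitions.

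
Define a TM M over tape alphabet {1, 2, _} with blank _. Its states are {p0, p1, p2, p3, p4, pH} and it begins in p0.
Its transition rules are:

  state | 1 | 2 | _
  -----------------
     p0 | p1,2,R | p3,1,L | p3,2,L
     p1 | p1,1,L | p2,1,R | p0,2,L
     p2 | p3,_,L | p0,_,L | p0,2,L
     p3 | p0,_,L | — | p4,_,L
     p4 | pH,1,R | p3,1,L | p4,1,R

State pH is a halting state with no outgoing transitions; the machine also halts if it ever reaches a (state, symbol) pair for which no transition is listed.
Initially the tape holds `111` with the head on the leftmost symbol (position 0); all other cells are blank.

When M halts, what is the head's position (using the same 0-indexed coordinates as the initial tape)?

-2

state=p0 head=0 tape=_____[1]11   (p0,1)→(p1,2,R)
state=p1 head=1 tape=_____2[1]1   (p1,1)→(p1,1,L)
state=p1 head=0 tape=_____[2]11   (p1,2)→(p2,1,R)
state=p2 head=1 tape=_____1[1]1   (p2,1)→(p3,_,L)
state=p3 head=0 tape=_____[1]_1   (p3,1)→(p0,_,L)
state=p0 head=-1 tape=____[_]__1   (p0,_)→(p3,2,L)
state=p3 head=-2 tape=___[_]2__1   (p3,_)→(p4,_,L)
state=p4 head=-3 tape=__[_]_2__1   (p4,_)→(p4,1,R)
state=p4 head=-2 tape=__1[_]2__1   (p4,_)→(p4,1,R)
state=p4 head=-1 tape=__11[2]__1   (p4,2)→(p3,1,L)
state=p3 head=-2 tape=__1[1]1__1   (p3,1)→(p0,_,L)
state=p0 head=-3 tape=__[1]_1__1   (p0,1)→(p1,2,R)
state=p1 head=-2 tape=__2[_]1__1   (p1,_)→(p0,2,L)
state=p0 head=-3 tape=__[2]21__1   (p0,2)→(p3,1,L)
state=p3 head=-4 tape=_[_]121__1   (p3,_)→(p4,_,L)
state=p4 head=-5 tape=[_]_121__1   (p4,_)→(p4,1,R)
state=p4 head=-4 tape=1[_]121__1   (p4,_)→(p4,1,R)
state=p4 head=-3 tape=11[1]21__1   (p4,1)→(pH,1,R)
state=pH head=-2 tape=111[2]1__1
At halt the head is at cell -2.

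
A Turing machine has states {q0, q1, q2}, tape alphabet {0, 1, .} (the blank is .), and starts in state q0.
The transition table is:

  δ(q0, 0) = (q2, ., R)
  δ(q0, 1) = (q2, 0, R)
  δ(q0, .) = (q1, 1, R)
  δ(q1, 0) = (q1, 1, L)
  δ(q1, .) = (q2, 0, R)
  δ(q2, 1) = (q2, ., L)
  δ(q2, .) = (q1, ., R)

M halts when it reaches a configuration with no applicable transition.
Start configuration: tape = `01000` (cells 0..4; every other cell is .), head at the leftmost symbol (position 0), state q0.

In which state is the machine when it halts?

q2

q0 | [0]1000   read 0 → write ., move R, go to q2
q2 | .[1]000   read 1 → write ., move L, go to q2
q2 | [.].000   read . → write ., move R, go to q1
q1 | .[.]000   read . → write 0, move R, go to q2
q2 | .0[0]00
No transition is defined for (q2, 0); M halts in state q2.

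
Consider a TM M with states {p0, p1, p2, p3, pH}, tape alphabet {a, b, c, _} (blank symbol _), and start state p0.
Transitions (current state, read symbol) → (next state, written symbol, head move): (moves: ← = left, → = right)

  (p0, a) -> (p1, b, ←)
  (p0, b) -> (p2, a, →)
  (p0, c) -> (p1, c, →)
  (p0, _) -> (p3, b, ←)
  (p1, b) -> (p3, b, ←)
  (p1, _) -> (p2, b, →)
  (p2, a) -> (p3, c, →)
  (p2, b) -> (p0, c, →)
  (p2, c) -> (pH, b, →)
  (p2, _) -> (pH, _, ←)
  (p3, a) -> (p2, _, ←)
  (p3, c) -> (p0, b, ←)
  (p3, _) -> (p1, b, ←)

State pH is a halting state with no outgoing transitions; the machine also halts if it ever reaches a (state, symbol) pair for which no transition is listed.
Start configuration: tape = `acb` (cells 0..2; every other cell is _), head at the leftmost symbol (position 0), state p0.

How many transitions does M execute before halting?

16

p0 | _[a]cb_   read a → write b, move ←, go to p1
p1 | [_]bcb_   read _ → write b, move →, go to p2
p2 | b[b]cb_   read b → write c, move →, go to p0
p0 | bc[c]b_   read c → write c, move →, go to p1
p1 | bcc[b]_   read b → write b, move ←, go to p3
p3 | bc[c]b_   read c → write b, move ←, go to p0
p0 | b[c]bb_   read c → write c, move →, go to p1
p1 | bc[b]b_   read b → write b, move ←, go to p3
p3 | b[c]bb_   read c → write b, move ←, go to p0
p0 | [b]bbb_   read b → write a, move →, go to p2
p2 | a[b]bb_   read b → write c, move →, go to p0
p0 | ac[b]b_   read b → write a, move →, go to p2
p2 | aca[b]_   read b → write c, move →, go to p0
p0 | acac[_]   read _ → write b, move ←, go to p3
p3 | aca[c]b   read c → write b, move ←, go to p0
p0 | ac[a]bb   read a → write b, move ←, go to p1
p1 | a[c]bbb
M halts after 16 transitions.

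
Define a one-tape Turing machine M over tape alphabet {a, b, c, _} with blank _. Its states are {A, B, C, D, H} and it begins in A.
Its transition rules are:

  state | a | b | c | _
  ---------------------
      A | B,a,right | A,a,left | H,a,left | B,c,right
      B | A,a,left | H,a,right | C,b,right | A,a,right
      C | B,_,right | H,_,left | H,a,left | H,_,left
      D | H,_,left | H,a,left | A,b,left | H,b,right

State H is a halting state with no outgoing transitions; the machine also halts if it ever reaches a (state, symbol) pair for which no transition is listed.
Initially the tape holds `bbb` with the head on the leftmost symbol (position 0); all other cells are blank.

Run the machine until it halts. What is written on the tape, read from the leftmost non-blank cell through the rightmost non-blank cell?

state=A head=0 tape=__[b]bb   (A,b)→(A,a,left)
state=A head=-1 tape=_[_]abb   (A,_)→(B,c,right)
state=B head=0 tape=_c[a]bb   (B,a)→(A,a,left)
state=A head=-1 tape=_[c]abb   (A,c)→(H,a,left)
state=H head=-2 tape=[_]aabb
The non-blank tape span at halt is aabb.

aabb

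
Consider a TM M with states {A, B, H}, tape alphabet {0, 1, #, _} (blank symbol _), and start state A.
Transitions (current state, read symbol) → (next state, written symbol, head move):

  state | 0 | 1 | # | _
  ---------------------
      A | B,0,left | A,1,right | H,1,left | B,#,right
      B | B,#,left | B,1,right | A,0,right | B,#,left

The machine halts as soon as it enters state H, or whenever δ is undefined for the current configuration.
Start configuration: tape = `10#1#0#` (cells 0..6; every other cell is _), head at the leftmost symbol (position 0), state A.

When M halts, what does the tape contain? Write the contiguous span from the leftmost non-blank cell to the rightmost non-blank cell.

1011#0#

state=A head=0 tape=[1]0#1#0#   (A,1)→(A,1,right)
state=A head=1 tape=1[0]#1#0#   (A,0)→(B,0,left)
state=B head=0 tape=[1]0#1#0#   (B,1)→(B,1,right)
state=B head=1 tape=1[0]#1#0#   (B,0)→(B,#,left)
state=B head=0 tape=[1]##1#0#   (B,1)→(B,1,right)
state=B head=1 tape=1[#]#1#0#   (B,#)→(A,0,right)
state=A head=2 tape=10[#]1#0#   (A,#)→(H,1,left)
state=H head=1 tape=1[0]11#0#
The non-blank tape span at halt is 1011#0#.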